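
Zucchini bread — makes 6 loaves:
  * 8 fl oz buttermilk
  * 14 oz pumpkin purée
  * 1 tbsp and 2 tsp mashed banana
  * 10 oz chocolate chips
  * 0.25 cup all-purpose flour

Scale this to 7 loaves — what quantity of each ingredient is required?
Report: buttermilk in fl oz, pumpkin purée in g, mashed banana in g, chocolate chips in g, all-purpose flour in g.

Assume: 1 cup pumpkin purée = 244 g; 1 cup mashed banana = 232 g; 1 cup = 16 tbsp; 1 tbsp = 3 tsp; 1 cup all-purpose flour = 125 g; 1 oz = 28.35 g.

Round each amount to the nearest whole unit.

buttermilk: 9 fl oz; pumpkin purée: 463 g; mashed banana: 28 g; chocolate chips: 331 g; all-purpose flour: 36 g

Scaling factor: 7/6.
buttermilk: 8 fl oz × 7/6 ≈ 9 fl oz
pumpkin purée: 14 oz × 7/6 × 28.35 g/oz ≈ 463 g
mashed banana: (1 tbsp + 2 tsp = 5/3 tbsp) × 7/6 ÷ 16 tbsp/cup × 232 g/cup ≈ 28 g
chocolate chips: 10 oz × 7/6 × 28.35 g/oz ≈ 331 g
all-purpose flour: 0.25 cup × 7/6 × 125 g/cup ≈ 36 g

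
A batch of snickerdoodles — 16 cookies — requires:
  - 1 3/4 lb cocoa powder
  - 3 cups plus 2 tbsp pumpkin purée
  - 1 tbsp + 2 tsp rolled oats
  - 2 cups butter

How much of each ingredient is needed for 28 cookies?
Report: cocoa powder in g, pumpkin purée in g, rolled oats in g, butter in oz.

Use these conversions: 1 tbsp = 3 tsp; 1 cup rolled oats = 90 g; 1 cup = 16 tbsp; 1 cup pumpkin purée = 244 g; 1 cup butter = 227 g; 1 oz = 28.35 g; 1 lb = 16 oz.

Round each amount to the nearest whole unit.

cocoa powder: 1389 g; pumpkin purée: 1334 g; rolled oats: 16 g; butter: 28 oz

Scaling factor: 28/16 = 7/4 = 1.75.
cocoa powder: 1.75 lb × 7/4 × 16 oz/lb × 28.35 g/oz ≈ 1389 g
pumpkin purée: (3 cup + 2 tbsp = 3.125 cup) × 7/4 × 244 g/cup ≈ 1334 g
rolled oats: (1 tbsp + 2 tsp = 5/3 tbsp) × 7/4 ÷ 16 tbsp/cup × 90 g/cup ≈ 16 g
butter: 2 cup × 7/4 × 227 g/cup ÷ 28.35 g/oz ≈ 28 oz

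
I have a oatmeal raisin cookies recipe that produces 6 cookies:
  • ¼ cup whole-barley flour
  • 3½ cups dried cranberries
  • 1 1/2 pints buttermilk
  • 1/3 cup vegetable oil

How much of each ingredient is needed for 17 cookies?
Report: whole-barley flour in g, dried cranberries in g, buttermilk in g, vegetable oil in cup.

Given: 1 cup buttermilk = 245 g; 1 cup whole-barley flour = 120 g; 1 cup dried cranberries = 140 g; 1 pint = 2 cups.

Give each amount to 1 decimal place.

whole-barley flour: 85.0 g; dried cranberries: 1388.3 g; buttermilk: 2082.5 g; vegetable oil: 0.9 cup

Scaling factor: 17/6.
whole-barley flour: 0.25 cup × 17/6 × 120 g/cup = 85.0 g
dried cranberries: 3.5 cup × 17/6 × 140 g/cup ≈ 1388.3 g
buttermilk: 1.5 pint × 17/6 × 2 cup/pint × 245 g/cup = 2082.5 g
vegetable oil: 1/3 cup × 17/6 ≈ 0.9 cup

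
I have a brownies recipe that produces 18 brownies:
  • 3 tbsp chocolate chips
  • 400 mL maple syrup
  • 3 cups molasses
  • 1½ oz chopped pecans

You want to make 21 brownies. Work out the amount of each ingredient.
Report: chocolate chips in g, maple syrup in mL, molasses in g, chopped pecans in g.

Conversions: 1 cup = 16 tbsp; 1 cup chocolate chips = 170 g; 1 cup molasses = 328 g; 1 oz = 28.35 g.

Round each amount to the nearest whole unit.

Scaling factor: 21/18 = 7/6.
chocolate chips: 3 tbsp × 7/6 ÷ 16 tbsp/cup × 170 g/cup ≈ 37 g
maple syrup: 400 mL × 7/6 ≈ 467 mL
molasses: 3 cup × 7/6 × 328 g/cup = 1148 g
chopped pecans: 1.5 oz × 7/6 × 28.35 g/oz ≈ 50 g

chocolate chips: 37 g; maple syrup: 467 mL; molasses: 1148 g; chopped pecans: 50 g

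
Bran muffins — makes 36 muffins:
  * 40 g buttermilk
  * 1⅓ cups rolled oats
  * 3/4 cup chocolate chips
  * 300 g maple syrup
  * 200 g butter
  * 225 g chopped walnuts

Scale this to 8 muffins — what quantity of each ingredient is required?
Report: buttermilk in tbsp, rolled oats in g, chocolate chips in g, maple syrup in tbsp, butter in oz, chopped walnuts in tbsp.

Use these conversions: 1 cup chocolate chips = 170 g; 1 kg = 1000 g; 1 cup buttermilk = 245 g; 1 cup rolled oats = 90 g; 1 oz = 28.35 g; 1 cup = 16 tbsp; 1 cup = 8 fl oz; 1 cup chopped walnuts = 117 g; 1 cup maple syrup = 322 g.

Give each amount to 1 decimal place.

Scaling factor: 8/36 = 2/9.
buttermilk: 40 g × 2/9 ÷ 245 g/cup × 16 tbsp/cup ≈ 0.6 tbsp
rolled oats: 4/3 cup × 2/9 × 90 g/cup ≈ 26.7 g
chocolate chips: 0.75 cup × 2/9 × 170 g/cup ≈ 28.3 g
maple syrup: 300 g × 2/9 ÷ 322 g/cup × 16 tbsp/cup ≈ 3.3 tbsp
butter: 200 g × 2/9 ÷ 28.35 g/oz ≈ 1.6 oz
chopped walnuts: 225 g × 2/9 ÷ 117 g/cup × 16 tbsp/cup ≈ 6.8 tbsp

buttermilk: 0.6 tbsp; rolled oats: 26.7 g; chocolate chips: 28.3 g; maple syrup: 3.3 tbsp; butter: 1.6 oz; chopped walnuts: 6.8 tbsp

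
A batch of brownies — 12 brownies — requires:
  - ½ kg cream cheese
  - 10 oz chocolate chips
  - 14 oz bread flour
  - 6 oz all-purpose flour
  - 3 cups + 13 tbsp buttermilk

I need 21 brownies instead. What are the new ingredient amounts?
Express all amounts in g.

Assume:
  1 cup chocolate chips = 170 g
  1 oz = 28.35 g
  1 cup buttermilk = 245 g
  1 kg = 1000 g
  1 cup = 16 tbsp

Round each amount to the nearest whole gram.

cream cheese: 875 g; chocolate chips: 496 g; bread flour: 695 g; all-purpose flour: 298 g; buttermilk: 1635 g

Scaling factor: 21/12 = 7/4 = 1.75.
cream cheese: 0.5 kg × 7/4 × 1000 g/kg = 875 g
chocolate chips: 10 oz × 7/4 × 28.35 g/oz ≈ 496 g
bread flour: 14 oz × 7/4 × 28.35 g/oz ≈ 695 g
all-purpose flour: 6 oz × 7/4 × 28.35 g/oz ≈ 298 g
buttermilk: (3 cup + 13 tbsp = 3.8125 cup) × 7/4 × 245 g/cup ≈ 1635 g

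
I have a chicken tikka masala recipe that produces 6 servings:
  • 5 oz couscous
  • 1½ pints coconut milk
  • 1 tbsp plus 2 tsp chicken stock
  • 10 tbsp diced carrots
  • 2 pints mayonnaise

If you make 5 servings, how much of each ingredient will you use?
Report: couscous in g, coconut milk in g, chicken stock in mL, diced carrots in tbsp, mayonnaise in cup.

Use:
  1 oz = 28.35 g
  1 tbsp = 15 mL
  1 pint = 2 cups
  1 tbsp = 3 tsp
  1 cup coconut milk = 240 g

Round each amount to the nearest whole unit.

Scaling factor: 5/6.
couscous: 5 oz × 5/6 × 28.35 g/oz ≈ 118 g
coconut milk: 1.5 pint × 5/6 × 2 cup/pint × 240 g/cup = 600 g
chicken stock: (1 tbsp + 2 tsp = 5/3 tbsp) × 5/6 × 15 mL/tbsp ≈ 21 mL
diced carrots: 10 tbsp × 5/6 ≈ 8 tbsp
mayonnaise: 2 pint × 5/6 × 2 cup/pint ≈ 3 cup

couscous: 118 g; coconut milk: 600 g; chicken stock: 21 mL; diced carrots: 8 tbsp; mayonnaise: 3 cup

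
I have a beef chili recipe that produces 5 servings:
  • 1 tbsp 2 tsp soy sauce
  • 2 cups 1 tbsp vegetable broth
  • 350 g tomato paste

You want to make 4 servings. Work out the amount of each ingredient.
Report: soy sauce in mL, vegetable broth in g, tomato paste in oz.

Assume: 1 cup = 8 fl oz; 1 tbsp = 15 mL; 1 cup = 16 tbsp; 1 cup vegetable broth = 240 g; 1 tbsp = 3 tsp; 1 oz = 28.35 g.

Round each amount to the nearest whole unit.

soy sauce: 20 mL; vegetable broth: 396 g; tomato paste: 10 oz

Scaling factor: 4/5 = 0.8.
soy sauce: (1 tbsp + 2 tsp = 5/3 tbsp) × 4/5 × 15 mL/tbsp = 20 mL
vegetable broth: (2 cup + 1 tbsp = 2.0625 cup) × 4/5 × 240 g/cup = 396 g
tomato paste: 350 g × 4/5 ÷ 28.35 g/oz ≈ 10 oz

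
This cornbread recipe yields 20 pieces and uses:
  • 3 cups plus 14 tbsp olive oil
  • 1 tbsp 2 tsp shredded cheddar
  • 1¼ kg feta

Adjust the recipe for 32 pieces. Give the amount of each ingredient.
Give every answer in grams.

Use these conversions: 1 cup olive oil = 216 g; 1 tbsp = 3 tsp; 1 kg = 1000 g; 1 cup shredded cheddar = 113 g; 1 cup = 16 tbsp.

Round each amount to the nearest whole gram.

Scaling factor: 32/20 = 8/5 = 1.6.
olive oil: (3 cup + 14 tbsp = 3.875 cup) × 8/5 × 216 g/cup ≈ 1339 g
shredded cheddar: (1 tbsp + 2 tsp = 5/3 tbsp) × 8/5 ÷ 16 tbsp/cup × 113 g/cup ≈ 19 g
feta: 1.25 kg × 8/5 × 1000 g/kg = 2000 g

olive oil: 1339 g; shredded cheddar: 19 g; feta: 2000 g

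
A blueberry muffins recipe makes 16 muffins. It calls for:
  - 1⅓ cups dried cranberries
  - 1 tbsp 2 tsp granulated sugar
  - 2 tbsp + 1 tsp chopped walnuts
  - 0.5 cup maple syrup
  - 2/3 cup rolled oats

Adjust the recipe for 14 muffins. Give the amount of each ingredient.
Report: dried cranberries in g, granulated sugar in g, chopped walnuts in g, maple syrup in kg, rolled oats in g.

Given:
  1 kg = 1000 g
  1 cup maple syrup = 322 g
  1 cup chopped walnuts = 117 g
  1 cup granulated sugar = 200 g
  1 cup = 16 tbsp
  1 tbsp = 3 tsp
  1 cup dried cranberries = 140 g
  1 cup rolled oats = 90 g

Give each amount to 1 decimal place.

dried cranberries: 163.3 g; granulated sugar: 18.2 g; chopped walnuts: 14.9 g; maple syrup: 0.1 kg; rolled oats: 52.5 g

Scaling factor: 14/16 = 7/8 = 0.875.
dried cranberries: 4/3 cup × 7/8 × 140 g/cup ≈ 163.3 g
granulated sugar: (1 tbsp + 2 tsp = 5/3 tbsp) × 7/8 ÷ 16 tbsp/cup × 200 g/cup ≈ 18.2 g
chopped walnuts: (2 tbsp + 1 tsp = 7/3 tbsp) × 7/8 ÷ 16 tbsp/cup × 117 g/cup ≈ 14.9 g
maple syrup: 0.5 cup × 7/8 × 322 g/cup ÷ 1000 g/kg ≈ 0.1 kg
rolled oats: 2/3 cup × 7/8 × 90 g/cup = 52.5 g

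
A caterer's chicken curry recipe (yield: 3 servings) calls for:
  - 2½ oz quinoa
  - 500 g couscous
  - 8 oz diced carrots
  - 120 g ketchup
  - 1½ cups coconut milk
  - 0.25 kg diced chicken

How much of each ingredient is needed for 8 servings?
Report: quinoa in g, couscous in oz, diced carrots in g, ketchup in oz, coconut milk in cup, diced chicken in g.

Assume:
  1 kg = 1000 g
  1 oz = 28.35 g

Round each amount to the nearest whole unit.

quinoa: 189 g; couscous: 47 oz; diced carrots: 605 g; ketchup: 11 oz; coconut milk: 4 cup; diced chicken: 667 g

Scaling factor: 8/3.
quinoa: 2.5 oz × 8/3 × 28.35 g/oz = 189 g
couscous: 500 g × 8/3 ÷ 28.35 g/oz ≈ 47 oz
diced carrots: 8 oz × 8/3 × 28.35 g/oz ≈ 605 g
ketchup: 120 g × 8/3 ÷ 28.35 g/oz ≈ 11 oz
coconut milk: 1.5 cup × 8/3 = 4 cup
diced chicken: 0.25 kg × 8/3 × 1000 g/kg ≈ 667 g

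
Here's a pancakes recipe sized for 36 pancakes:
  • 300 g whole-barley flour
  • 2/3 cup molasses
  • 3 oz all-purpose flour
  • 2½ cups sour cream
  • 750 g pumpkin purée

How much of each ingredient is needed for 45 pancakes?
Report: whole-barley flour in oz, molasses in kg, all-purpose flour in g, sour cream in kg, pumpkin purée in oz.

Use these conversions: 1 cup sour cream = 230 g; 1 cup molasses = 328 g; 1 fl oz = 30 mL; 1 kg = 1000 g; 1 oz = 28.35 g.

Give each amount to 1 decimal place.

whole-barley flour: 13.2 oz; molasses: 0.3 kg; all-purpose flour: 106.3 g; sour cream: 0.7 kg; pumpkin purée: 33.1 oz

Scaling factor: 45/36 = 5/4 = 1.25.
whole-barley flour: 300 g × 5/4 ÷ 28.35 g/oz ≈ 13.2 oz
molasses: 2/3 cup × 5/4 × 328 g/cup ÷ 1000 g/kg ≈ 0.3 kg
all-purpose flour: 3 oz × 5/4 × 28.35 g/oz ≈ 106.3 g
sour cream: 2.5 cup × 5/4 × 230 g/cup ÷ 1000 g/kg ≈ 0.7 kg
pumpkin purée: 750 g × 5/4 ÷ 28.35 g/oz ≈ 33.1 oz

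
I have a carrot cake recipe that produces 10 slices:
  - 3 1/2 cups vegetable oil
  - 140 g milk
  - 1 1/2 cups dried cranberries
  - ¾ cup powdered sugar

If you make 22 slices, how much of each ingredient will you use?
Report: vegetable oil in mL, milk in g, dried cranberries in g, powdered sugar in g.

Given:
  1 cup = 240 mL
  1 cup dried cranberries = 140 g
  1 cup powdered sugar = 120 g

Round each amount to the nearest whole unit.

vegetable oil: 1848 mL; milk: 308 g; dried cranberries: 462 g; powdered sugar: 198 g

Scaling factor: 22/10 = 11/5 = 2.2.
vegetable oil: 3.5 cup × 11/5 × 240 mL/cup = 1848 mL
milk: 140 g × 11/5 = 308 g
dried cranberries: 1.5 cup × 11/5 × 140 g/cup = 462 g
powdered sugar: 0.75 cup × 11/5 × 120 g/cup = 198 g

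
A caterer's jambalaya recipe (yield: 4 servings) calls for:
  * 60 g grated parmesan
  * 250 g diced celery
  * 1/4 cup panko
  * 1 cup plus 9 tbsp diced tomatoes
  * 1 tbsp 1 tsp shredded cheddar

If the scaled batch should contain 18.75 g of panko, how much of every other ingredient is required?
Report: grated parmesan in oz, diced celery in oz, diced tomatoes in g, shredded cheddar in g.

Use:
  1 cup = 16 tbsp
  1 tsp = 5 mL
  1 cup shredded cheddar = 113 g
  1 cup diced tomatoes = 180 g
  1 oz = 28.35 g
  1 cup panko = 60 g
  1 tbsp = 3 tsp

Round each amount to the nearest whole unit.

grated parmesan: 3 oz; diced celery: 11 oz; diced tomatoes: 352 g; shredded cheddar: 12 g

The original recipe has 15 g of panko, so the scaling factor is 18.75 ÷ 15 = 5/4 = 1.25.
grated parmesan: 60 g × 5/4 ÷ 28.35 g/oz ≈ 3 oz
diced celery: 250 g × 5/4 ÷ 28.35 g/oz ≈ 11 oz
diced tomatoes: (1 cup + 9 tbsp = 1.5625 cup) × 5/4 × 180 g/cup ≈ 352 g
shredded cheddar: (1 tbsp + 1 tsp = 4/3 tbsp) × 5/4 ÷ 16 tbsp/cup × 113 g/cup ≈ 12 g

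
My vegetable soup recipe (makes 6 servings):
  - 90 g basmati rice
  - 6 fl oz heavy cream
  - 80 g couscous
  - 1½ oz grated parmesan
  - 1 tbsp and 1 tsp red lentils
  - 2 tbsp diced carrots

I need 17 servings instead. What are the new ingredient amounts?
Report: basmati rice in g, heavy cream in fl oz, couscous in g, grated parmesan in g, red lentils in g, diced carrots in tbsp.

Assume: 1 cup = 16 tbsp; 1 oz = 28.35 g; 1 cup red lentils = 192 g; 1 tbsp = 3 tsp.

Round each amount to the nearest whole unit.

basmati rice: 255 g; heavy cream: 17 fl oz; couscous: 227 g; grated parmesan: 120 g; red lentils: 45 g; diced carrots: 6 tbsp

Scaling factor: 17/6.
basmati rice: 90 g × 17/6 = 255 g
heavy cream: 6 fl oz × 17/6 = 17 fl oz
couscous: 80 g × 17/6 ≈ 227 g
grated parmesan: 1.5 oz × 17/6 × 28.35 g/oz ≈ 120 g
red lentils: (1 tbsp + 1 tsp = 4/3 tbsp) × 17/6 ÷ 16 tbsp/cup × 192 g/cup ≈ 45 g
diced carrots: 2 tbsp × 17/6 ≈ 6 tbsp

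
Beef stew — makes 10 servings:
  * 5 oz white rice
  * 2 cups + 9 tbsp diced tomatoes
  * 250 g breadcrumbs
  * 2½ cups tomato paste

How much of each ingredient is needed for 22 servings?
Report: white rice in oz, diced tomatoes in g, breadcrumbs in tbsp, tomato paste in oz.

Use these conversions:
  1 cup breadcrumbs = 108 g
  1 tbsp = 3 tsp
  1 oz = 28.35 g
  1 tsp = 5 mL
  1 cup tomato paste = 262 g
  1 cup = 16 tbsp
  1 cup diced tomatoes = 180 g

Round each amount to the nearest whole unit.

white rice: 11 oz; diced tomatoes: 1015 g; breadcrumbs: 81 tbsp; tomato paste: 51 oz

Scaling factor: 22/10 = 11/5 = 2.2.
white rice: 5 oz × 11/5 = 11 oz
diced tomatoes: (2 cup + 9 tbsp = 2.5625 cup) × 11/5 × 180 g/cup ≈ 1015 g
breadcrumbs: 250 g × 11/5 ÷ 108 g/cup × 16 tbsp/cup ≈ 81 tbsp
tomato paste: 2.5 cup × 11/5 × 262 g/cup ÷ 28.35 g/oz ≈ 51 oz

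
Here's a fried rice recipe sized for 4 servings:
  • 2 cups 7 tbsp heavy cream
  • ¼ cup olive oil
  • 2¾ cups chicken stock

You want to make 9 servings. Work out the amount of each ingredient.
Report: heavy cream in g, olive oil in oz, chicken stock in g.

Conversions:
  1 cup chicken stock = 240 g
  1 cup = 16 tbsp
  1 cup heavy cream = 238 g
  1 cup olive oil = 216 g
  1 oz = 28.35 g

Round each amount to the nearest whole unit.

heavy cream: 1305 g; olive oil: 4 oz; chicken stock: 1485 g

Scaling factor: 9/4 = 2.25.
heavy cream: (2 cup + 7 tbsp = 2.4375 cup) × 9/4 × 238 g/cup ≈ 1305 g
olive oil: 0.25 cup × 9/4 × 216 g/cup ÷ 28.35 g/oz ≈ 4 oz
chicken stock: 2.75 cup × 9/4 × 240 g/cup = 1485 g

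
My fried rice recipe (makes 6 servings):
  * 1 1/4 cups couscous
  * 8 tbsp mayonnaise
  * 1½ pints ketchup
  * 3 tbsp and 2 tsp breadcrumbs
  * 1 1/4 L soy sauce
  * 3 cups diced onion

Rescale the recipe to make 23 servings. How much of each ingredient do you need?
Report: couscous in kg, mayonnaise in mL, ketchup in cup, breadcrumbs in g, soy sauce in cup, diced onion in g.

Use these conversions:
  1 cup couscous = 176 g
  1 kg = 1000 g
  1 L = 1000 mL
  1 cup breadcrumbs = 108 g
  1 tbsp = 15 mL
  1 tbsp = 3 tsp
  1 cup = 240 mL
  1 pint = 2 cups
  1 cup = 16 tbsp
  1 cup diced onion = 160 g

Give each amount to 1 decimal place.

Scaling factor: 23/6.
couscous: 1.25 cup × 23/6 × 176 g/cup ÷ 1000 g/kg ≈ 0.8 kg
mayonnaise: 8 tbsp × 23/6 × 15 mL/tbsp = 460.0 mL
ketchup: 1.5 pint × 23/6 × 2 cup/pint = 11.5 cup
breadcrumbs: (3 tbsp + 2 tsp = 11/3 tbsp) × 23/6 ÷ 16 tbsp/cup × 108 g/cup ≈ 94.9 g
soy sauce: 1.25 L × 23/6 × 1000 mL/L ÷ 240 mL/cup ≈ 20.0 cup
diced onion: 3 cup × 23/6 × 160 g/cup = 1840.0 g

couscous: 0.8 kg; mayonnaise: 460.0 mL; ketchup: 11.5 cup; breadcrumbs: 94.9 g; soy sauce: 20.0 cup; diced onion: 1840.0 g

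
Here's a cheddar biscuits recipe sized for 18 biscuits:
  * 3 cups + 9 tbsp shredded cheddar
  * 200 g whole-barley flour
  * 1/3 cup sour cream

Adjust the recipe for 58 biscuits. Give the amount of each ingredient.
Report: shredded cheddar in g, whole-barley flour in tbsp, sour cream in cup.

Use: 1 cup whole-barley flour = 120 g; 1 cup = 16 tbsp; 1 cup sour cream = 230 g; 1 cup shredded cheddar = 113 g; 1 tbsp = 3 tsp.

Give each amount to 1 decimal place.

shredded cheddar: 1297.1 g; whole-barley flour: 85.9 tbsp; sour cream: 1.1 cup

Scaling factor: 58/18 = 29/9.
shredded cheddar: (3 cup + 9 tbsp = 3.5625 cup) × 29/9 × 113 g/cup ≈ 1297.1 g
whole-barley flour: 200 g × 29/9 ÷ 120 g/cup × 16 tbsp/cup ≈ 85.9 tbsp
sour cream: 1/3 cup × 29/9 ≈ 1.1 cup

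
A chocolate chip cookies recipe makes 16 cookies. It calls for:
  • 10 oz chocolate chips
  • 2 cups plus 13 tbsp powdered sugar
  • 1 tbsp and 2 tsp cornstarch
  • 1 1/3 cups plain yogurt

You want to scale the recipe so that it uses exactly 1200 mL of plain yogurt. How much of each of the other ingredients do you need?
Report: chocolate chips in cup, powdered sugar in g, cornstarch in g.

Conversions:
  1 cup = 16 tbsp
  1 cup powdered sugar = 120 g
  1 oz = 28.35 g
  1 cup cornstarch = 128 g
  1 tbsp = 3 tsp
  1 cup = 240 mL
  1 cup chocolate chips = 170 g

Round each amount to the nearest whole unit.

The original recipe has 320 mL of plain yogurt, so the scaling factor is 1200 ÷ 320 = 15/4 = 3.75.
chocolate chips: 10 oz × 15/4 × 28.35 g/oz ÷ 170 g/cup ≈ 6 cup
powdered sugar: (2 cup + 13 tbsp = 2.8125 cup) × 15/4 × 120 g/cup ≈ 1266 g
cornstarch: (1 tbsp + 2 tsp = 5/3 tbsp) × 15/4 ÷ 16 tbsp/cup × 128 g/cup = 50 g

chocolate chips: 6 cup; powdered sugar: 1266 g; cornstarch: 50 g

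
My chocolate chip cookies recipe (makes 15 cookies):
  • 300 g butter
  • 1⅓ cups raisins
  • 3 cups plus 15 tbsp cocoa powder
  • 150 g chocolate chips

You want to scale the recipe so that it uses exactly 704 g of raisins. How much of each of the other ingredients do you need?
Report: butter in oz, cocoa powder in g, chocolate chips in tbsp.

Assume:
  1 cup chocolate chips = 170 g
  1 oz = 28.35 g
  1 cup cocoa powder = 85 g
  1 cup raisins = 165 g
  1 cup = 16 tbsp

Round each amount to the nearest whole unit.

The original recipe has 220 g of raisins, so the scaling factor is 704 ÷ 220 = 16/5 = 3.2.
butter: 300 g × 16/5 ÷ 28.35 g/oz ≈ 34 oz
cocoa powder: (3 cup + 15 tbsp = 3.9375 cup) × 16/5 × 85 g/cup = 1071 g
chocolate chips: 150 g × 16/5 ÷ 170 g/cup × 16 tbsp/cup ≈ 45 tbsp

butter: 34 oz; cocoa powder: 1071 g; chocolate chips: 45 tbsp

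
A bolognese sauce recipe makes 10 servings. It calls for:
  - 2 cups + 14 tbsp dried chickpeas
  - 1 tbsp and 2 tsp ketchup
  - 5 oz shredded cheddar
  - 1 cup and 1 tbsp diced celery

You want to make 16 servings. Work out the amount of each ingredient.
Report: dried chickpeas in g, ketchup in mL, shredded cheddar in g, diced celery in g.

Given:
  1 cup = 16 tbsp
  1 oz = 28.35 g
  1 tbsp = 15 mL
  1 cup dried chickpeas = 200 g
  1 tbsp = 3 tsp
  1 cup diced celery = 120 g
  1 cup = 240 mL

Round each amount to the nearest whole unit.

dried chickpeas: 920 g; ketchup: 40 mL; shredded cheddar: 227 g; diced celery: 204 g

Scaling factor: 16/10 = 8/5 = 1.6.
dried chickpeas: (2 cup + 14 tbsp = 2.875 cup) × 8/5 × 200 g/cup = 920 g
ketchup: (1 tbsp + 2 tsp = 5/3 tbsp) × 8/5 × 15 mL/tbsp = 40 mL
shredded cheddar: 5 oz × 8/5 × 28.35 g/oz ≈ 227 g
diced celery: (1 cup + 1 tbsp = 1.0625 cup) × 8/5 × 120 g/cup = 204 g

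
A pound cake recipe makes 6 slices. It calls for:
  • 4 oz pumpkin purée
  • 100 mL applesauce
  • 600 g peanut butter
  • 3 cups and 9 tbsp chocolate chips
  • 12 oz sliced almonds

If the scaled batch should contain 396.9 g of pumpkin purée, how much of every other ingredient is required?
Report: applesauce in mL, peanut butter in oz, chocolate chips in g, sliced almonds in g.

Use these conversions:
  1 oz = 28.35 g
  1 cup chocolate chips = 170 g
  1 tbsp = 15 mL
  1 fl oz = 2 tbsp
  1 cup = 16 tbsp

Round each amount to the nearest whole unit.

applesauce: 350 mL; peanut butter: 74 oz; chocolate chips: 2120 g; sliced almonds: 1191 g

The original recipe has 113.4 g of pumpkin purée, so the scaling factor is 396.9 ÷ 113.4 = 7/2 = 3.5.
applesauce: 100 mL × 7/2 = 350 mL
peanut butter: 600 g × 7/2 ÷ 28.35 g/oz ≈ 74 oz
chocolate chips: (3 cup + 9 tbsp = 3.5625 cup) × 7/2 × 170 g/cup ≈ 2120 g
sliced almonds: 12 oz × 7/2 × 28.35 g/oz ≈ 1191 g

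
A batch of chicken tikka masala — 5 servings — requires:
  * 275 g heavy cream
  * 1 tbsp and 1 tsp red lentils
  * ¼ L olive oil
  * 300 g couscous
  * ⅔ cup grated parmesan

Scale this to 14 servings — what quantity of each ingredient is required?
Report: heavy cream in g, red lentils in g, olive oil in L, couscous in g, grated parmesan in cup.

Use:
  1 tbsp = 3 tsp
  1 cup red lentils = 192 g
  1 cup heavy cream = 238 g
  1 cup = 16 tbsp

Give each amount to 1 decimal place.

Scaling factor: 14/5 = 2.8.
heavy cream: 275 g × 14/5 = 770.0 g
red lentils: (1 tbsp + 1 tsp = 4/3 tbsp) × 14/5 ÷ 16 tbsp/cup × 192 g/cup = 44.8 g
olive oil: 0.25 L × 14/5 = 0.7 L
couscous: 300 g × 14/5 = 840.0 g
grated parmesan: 2/3 cup × 14/5 ≈ 1.9 cup

heavy cream: 770.0 g; red lentils: 44.8 g; olive oil: 0.7 L; couscous: 840.0 g; grated parmesan: 1.9 cup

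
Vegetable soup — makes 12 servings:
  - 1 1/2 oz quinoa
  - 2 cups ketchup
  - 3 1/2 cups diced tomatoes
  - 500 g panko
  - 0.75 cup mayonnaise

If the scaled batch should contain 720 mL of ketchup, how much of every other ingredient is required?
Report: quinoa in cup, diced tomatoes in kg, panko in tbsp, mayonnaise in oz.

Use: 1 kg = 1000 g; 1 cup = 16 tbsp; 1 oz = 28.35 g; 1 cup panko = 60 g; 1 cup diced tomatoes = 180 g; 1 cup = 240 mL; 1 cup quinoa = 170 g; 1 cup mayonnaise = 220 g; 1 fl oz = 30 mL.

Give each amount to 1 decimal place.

The original recipe has 480 mL of ketchup, so the scaling factor is 720 ÷ 480 = 3/2 = 1.5.
quinoa: 1.5 oz × 3/2 × 28.35 g/oz ÷ 170 g/cup ≈ 0.4 cup
diced tomatoes: 3.5 cup × 3/2 × 180 g/cup ÷ 1000 g/kg ≈ 0.9 kg
panko: 500 g × 3/2 ÷ 60 g/cup × 16 tbsp/cup = 200.0 tbsp
mayonnaise: 0.75 cup × 3/2 × 220 g/cup ÷ 28.35 g/oz ≈ 8.7 oz

quinoa: 0.4 cup; diced tomatoes: 0.9 kg; panko: 200.0 tbsp; mayonnaise: 8.7 oz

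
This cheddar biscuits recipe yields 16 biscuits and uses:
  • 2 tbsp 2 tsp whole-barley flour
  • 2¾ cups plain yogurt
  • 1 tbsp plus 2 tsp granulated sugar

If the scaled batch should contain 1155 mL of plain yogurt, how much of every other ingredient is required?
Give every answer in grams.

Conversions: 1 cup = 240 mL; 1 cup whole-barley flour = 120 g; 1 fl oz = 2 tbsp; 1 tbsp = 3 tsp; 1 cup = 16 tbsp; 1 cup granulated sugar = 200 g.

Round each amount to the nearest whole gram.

The original recipe has 660 mL of plain yogurt, so the scaling factor is 1155 ÷ 660 = 7/4 = 1.75.
whole-barley flour: (2 tbsp + 2 tsp = 8/3 tbsp) × 7/4 ÷ 16 tbsp/cup × 120 g/cup = 35 g
granulated sugar: (1 tbsp + 2 tsp = 5/3 tbsp) × 7/4 ÷ 16 tbsp/cup × 200 g/cup ≈ 36 g

whole-barley flour: 35 g; granulated sugar: 36 g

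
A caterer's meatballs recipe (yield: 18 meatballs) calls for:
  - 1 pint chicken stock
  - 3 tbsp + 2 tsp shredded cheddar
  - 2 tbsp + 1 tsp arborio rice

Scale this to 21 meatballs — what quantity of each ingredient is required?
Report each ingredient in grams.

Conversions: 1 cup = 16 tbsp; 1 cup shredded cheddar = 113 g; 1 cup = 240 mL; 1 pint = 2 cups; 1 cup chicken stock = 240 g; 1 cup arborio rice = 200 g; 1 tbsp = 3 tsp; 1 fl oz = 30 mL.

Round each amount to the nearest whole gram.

chicken stock: 560 g; shredded cheddar: 30 g; arborio rice: 34 g

Scaling factor: 21/18 = 7/6.
chicken stock: 1 pint × 7/6 × 2 cup/pint × 240 g/cup = 560 g
shredded cheddar: (3 tbsp + 2 tsp = 11/3 tbsp) × 7/6 ÷ 16 tbsp/cup × 113 g/cup ≈ 30 g
arborio rice: (2 tbsp + 1 tsp = 7/3 tbsp) × 7/6 ÷ 16 tbsp/cup × 200 g/cup ≈ 34 g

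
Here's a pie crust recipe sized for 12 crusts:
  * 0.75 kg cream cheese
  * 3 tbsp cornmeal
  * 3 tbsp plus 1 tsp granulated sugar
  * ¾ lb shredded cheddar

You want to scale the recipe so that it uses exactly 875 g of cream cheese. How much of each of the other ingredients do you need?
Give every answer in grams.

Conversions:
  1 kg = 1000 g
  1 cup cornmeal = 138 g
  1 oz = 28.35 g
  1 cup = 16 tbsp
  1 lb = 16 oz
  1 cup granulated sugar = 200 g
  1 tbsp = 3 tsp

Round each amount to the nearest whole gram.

cornmeal: 30 g; granulated sugar: 49 g; shredded cheddar: 397 g

The original recipe has 750 g of cream cheese, so the scaling factor is 875 ÷ 750 = 7/6.
cornmeal: 3 tbsp × 7/6 ÷ 16 tbsp/cup × 138 g/cup ≈ 30 g
granulated sugar: (3 tbsp + 1 tsp = 10/3 tbsp) × 7/6 ÷ 16 tbsp/cup × 200 g/cup ≈ 49 g
shredded cheddar: 0.75 lb × 7/6 × 16 oz/lb × 28.35 g/oz ≈ 397 g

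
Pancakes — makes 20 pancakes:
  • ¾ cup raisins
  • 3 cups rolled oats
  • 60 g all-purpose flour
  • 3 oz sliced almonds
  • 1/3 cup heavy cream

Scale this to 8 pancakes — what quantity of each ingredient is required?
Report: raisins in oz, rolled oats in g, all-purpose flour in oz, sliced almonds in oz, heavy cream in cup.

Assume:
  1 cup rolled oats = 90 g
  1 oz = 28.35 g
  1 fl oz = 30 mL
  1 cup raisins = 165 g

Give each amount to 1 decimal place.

raisins: 1.7 oz; rolled oats: 108.0 g; all-purpose flour: 0.8 oz; sliced almonds: 1.2 oz; heavy cream: 0.1 cup

Scaling factor: 8/20 = 2/5 = 0.4.
raisins: 0.75 cup × 2/5 × 165 g/cup ÷ 28.35 g/oz ≈ 1.7 oz
rolled oats: 3 cup × 2/5 × 90 g/cup = 108.0 g
all-purpose flour: 60 g × 2/5 ÷ 28.35 g/oz ≈ 0.8 oz
sliced almonds: 3 oz × 2/5 = 1.2 oz
heavy cream: 1/3 cup × 2/5 ≈ 0.1 cup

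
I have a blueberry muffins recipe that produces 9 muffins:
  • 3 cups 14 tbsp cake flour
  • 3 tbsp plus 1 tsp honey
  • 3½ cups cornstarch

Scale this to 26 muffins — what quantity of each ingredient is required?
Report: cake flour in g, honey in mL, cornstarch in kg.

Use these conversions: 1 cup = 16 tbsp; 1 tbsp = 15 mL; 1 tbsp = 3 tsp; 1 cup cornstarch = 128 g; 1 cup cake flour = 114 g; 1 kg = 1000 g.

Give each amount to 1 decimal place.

cake flour: 1276.2 g; honey: 144.4 mL; cornstarch: 1.3 kg

Scaling factor: 26/9.
cake flour: (3 cup + 14 tbsp = 3.875 cup) × 26/9 × 114 g/cup ≈ 1276.2 g
honey: (3 tbsp + 1 tsp = 10/3 tbsp) × 26/9 × 15 mL/tbsp ≈ 144.4 mL
cornstarch: 3.5 cup × 26/9 × 128 g/cup ÷ 1000 g/kg ≈ 1.3 kg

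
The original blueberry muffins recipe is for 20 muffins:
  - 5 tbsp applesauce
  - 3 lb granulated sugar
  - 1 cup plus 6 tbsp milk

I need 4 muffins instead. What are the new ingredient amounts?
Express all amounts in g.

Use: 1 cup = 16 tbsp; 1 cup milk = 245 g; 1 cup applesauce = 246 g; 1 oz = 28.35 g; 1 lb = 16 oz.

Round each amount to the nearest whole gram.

applesauce: 15 g; granulated sugar: 272 g; milk: 67 g

Scaling factor: 4/20 = 1/5 = 0.2.
applesauce: 5 tbsp × 1/5 ÷ 16 tbsp/cup × 246 g/cup ≈ 15 g
granulated sugar: 3 lb × 1/5 × 16 oz/lb × 28.35 g/oz ≈ 272 g
milk: (1 cup + 6 tbsp = 1.375 cup) × 1/5 × 245 g/cup ≈ 67 g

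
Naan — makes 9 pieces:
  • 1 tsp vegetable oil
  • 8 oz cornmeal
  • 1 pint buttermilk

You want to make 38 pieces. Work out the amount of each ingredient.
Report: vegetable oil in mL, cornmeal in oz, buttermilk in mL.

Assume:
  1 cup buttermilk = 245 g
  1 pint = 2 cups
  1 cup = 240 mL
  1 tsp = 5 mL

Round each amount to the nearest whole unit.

Scaling factor: 38/9.
vegetable oil: 1 tsp × 38/9 × 5 mL/tsp ≈ 21 mL
cornmeal: 8 oz × 38/9 ≈ 34 oz
buttermilk: 1 pint × 38/9 × 2 cup/pint × 240 mL/cup ≈ 2027 mL

vegetable oil: 21 mL; cornmeal: 34 oz; buttermilk: 2027 mL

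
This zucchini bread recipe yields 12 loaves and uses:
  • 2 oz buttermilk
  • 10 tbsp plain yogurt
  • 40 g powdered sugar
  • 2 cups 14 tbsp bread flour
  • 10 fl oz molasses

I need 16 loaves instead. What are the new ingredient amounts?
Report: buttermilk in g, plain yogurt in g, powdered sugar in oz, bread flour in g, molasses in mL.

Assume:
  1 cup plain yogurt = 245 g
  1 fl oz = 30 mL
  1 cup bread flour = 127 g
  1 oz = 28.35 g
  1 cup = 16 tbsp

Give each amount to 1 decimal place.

buttermilk: 75.6 g; plain yogurt: 204.2 g; powdered sugar: 1.9 oz; bread flour: 486.8 g; molasses: 400.0 mL

Scaling factor: 16/12 = 4/3.
buttermilk: 2 oz × 4/3 × 28.35 g/oz = 75.6 g
plain yogurt: 10 tbsp × 4/3 ÷ 16 tbsp/cup × 245 g/cup ≈ 204.2 g
powdered sugar: 40 g × 4/3 ÷ 28.35 g/oz ≈ 1.9 oz
bread flour: (2 cup + 14 tbsp = 2.875 cup) × 4/3 × 127 g/cup ≈ 486.8 g
molasses: 10 fl oz × 4/3 × 30 mL/fl oz = 400.0 mL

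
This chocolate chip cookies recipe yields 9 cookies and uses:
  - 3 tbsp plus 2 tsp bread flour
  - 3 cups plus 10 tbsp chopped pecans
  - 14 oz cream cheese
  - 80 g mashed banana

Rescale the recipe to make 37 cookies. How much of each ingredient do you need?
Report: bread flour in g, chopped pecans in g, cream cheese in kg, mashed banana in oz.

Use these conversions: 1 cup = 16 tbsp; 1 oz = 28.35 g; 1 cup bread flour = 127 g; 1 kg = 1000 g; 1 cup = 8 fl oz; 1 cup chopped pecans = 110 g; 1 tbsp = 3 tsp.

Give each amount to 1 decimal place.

bread flour: 119.7 g; chopped pecans: 1639.3 g; cream cheese: 1.6 kg; mashed banana: 11.6 oz

Scaling factor: 37/9.
bread flour: (3 tbsp + 2 tsp = 11/3 tbsp) × 37/9 ÷ 16 tbsp/cup × 127 g/cup ≈ 119.7 g
chopped pecans: (3 cup + 10 tbsp = 3.625 cup) × 37/9 × 110 g/cup ≈ 1639.3 g
cream cheese: 14 oz × 37/9 × 28.35 g/oz ÷ 1000 g/kg ≈ 1.6 kg
mashed banana: 80 g × 37/9 ÷ 28.35 g/oz ≈ 11.6 oz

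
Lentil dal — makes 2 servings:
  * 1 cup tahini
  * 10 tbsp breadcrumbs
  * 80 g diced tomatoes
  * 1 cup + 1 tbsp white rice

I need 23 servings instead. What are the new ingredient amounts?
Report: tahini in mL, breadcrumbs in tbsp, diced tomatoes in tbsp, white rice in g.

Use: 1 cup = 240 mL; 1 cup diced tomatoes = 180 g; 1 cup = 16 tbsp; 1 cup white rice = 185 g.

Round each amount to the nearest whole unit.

Scaling factor: 23/2 = 11.5.
tahini: 1 cup × 23/2 × 240 mL/cup = 2760 mL
breadcrumbs: 10 tbsp × 23/2 = 115 tbsp
diced tomatoes: 80 g × 23/2 ÷ 180 g/cup × 16 tbsp/cup ≈ 82 tbsp
white rice: (1 cup + 1 tbsp = 1.0625 cup) × 23/2 × 185 g/cup ≈ 2260 g

tahini: 2760 mL; breadcrumbs: 115 tbsp; diced tomatoes: 82 tbsp; white rice: 2260 g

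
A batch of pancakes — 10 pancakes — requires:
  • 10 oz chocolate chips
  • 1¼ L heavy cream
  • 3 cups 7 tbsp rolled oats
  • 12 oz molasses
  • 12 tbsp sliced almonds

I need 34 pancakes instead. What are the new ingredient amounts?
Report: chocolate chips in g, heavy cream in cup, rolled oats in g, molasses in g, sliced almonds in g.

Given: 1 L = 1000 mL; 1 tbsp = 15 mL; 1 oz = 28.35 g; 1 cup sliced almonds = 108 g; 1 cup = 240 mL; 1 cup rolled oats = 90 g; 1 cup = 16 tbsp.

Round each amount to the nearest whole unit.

Scaling factor: 34/10 = 17/5 = 3.4.
chocolate chips: 10 oz × 17/5 × 28.35 g/oz ≈ 964 g
heavy cream: 1.25 L × 17/5 × 1000 mL/L ÷ 240 mL/cup ≈ 18 cup
rolled oats: (3 cup + 7 tbsp = 3.4375 cup) × 17/5 × 90 g/cup ≈ 1052 g
molasses: 12 oz × 17/5 × 28.35 g/oz ≈ 1157 g
sliced almonds: 12 tbsp × 17/5 ÷ 16 tbsp/cup × 108 g/cup ≈ 275 g

chocolate chips: 964 g; heavy cream: 18 cup; rolled oats: 1052 g; molasses: 1157 g; sliced almonds: 275 g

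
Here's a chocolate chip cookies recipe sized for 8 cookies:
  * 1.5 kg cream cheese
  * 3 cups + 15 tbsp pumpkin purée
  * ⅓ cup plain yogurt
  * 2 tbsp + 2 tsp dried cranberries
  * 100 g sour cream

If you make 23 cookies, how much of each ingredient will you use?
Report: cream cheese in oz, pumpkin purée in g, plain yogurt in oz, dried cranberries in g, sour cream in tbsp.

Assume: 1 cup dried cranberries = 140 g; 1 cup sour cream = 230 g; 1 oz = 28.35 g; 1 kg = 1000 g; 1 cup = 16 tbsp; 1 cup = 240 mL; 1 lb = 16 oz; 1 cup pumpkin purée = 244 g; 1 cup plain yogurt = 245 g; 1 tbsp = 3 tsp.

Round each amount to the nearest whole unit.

cream cheese: 152 oz; pumpkin purée: 2762 g; plain yogurt: 8 oz; dried cranberries: 67 g; sour cream: 20 tbsp

Scaling factor: 23/8 = 2.875.
cream cheese: 1.5 kg × 23/8 × 1000 g/kg ÷ 28.35 g/oz ≈ 152 oz
pumpkin purée: (3 cup + 15 tbsp = 3.9375 cup) × 23/8 × 244 g/cup ≈ 2762 g
plain yogurt: 1/3 cup × 23/8 × 245 g/cup ÷ 28.35 g/oz ≈ 8 oz
dried cranberries: (2 tbsp + 2 tsp = 8/3 tbsp) × 23/8 ÷ 16 tbsp/cup × 140 g/cup ≈ 67 g
sour cream: 100 g × 23/8 ÷ 230 g/cup × 16 tbsp/cup = 20 tbsp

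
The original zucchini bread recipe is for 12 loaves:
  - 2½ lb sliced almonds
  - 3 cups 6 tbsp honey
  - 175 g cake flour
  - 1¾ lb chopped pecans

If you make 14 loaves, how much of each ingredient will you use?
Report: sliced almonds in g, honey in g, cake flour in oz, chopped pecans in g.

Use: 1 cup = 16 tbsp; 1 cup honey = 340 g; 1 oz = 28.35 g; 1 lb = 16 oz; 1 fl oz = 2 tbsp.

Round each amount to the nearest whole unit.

sliced almonds: 1323 g; honey: 1339 g; cake flour: 7 oz; chopped pecans: 926 g

Scaling factor: 14/12 = 7/6.
sliced almonds: 2.5 lb × 7/6 × 16 oz/lb × 28.35 g/oz = 1323 g
honey: (3 cup + 6 tbsp = 3.375 cup) × 7/6 × 340 g/cup ≈ 1339 g
cake flour: 175 g × 7/6 ÷ 28.35 g/oz ≈ 7 oz
chopped pecans: 1.75 lb × 7/6 × 16 oz/lb × 28.35 g/oz ≈ 926 g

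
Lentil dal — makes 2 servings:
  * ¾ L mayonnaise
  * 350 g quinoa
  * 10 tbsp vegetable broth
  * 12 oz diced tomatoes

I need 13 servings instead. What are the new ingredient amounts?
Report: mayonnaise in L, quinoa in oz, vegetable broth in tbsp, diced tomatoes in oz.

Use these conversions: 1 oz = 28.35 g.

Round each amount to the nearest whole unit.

Scaling factor: 13/2 = 6.5.
mayonnaise: 0.75 L × 13/2 ≈ 5 L
quinoa: 350 g × 13/2 ÷ 28.35 g/oz ≈ 80 oz
vegetable broth: 10 tbsp × 13/2 = 65 tbsp
diced tomatoes: 12 oz × 13/2 = 78 oz

mayonnaise: 5 L; quinoa: 80 oz; vegetable broth: 65 tbsp; diced tomatoes: 78 oz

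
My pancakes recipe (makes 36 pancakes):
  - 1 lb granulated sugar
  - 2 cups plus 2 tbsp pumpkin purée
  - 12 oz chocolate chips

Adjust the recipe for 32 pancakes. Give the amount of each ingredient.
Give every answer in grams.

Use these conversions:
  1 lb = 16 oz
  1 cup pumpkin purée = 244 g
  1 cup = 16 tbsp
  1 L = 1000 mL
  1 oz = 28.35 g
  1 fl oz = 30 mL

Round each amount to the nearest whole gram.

Scaling factor: 32/36 = 8/9.
granulated sugar: 1 lb × 8/9 × 16 oz/lb × 28.35 g/oz ≈ 403 g
pumpkin purée: (2 cup + 2 tbsp = 2.125 cup) × 8/9 × 244 g/cup ≈ 461 g
chocolate chips: 12 oz × 8/9 × 28.35 g/oz ≈ 302 g

granulated sugar: 403 g; pumpkin purée: 461 g; chocolate chips: 302 g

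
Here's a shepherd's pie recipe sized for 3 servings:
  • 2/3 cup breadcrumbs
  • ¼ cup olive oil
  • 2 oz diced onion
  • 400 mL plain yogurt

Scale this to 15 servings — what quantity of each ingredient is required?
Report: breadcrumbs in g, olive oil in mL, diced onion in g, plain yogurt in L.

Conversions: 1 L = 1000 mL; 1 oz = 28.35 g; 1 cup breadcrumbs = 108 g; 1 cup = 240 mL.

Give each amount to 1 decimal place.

breadcrumbs: 360.0 g; olive oil: 300.0 mL; diced onion: 283.5 g; plain yogurt: 2.0 L

Scaling factor: 15/3 = 5.
breadcrumbs: 2/3 cup × 5 × 108 g/cup = 360.0 g
olive oil: 0.25 cup × 5 × 240 mL/cup = 300.0 mL
diced onion: 2 oz × 5 × 28.35 g/oz = 283.5 g
plain yogurt: 400 mL × 5 ÷ 1000 mL/L = 2.0 L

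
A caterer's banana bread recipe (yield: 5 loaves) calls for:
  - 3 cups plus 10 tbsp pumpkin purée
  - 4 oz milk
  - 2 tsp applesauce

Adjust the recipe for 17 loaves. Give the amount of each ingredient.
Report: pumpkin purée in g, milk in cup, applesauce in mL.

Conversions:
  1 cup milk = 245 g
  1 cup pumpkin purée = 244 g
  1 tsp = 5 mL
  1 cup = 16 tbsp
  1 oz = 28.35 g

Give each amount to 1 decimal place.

pumpkin purée: 3007.3 g; milk: 1.6 cup; applesauce: 34.0 mL

Scaling factor: 17/5 = 3.4.
pumpkin purée: (3 cup + 10 tbsp = 3.625 cup) × 17/5 × 244 g/cup = 3007.3 g
milk: 4 oz × 17/5 × 28.35 g/oz ÷ 245 g/cup ≈ 1.6 cup
applesauce: 2 tsp × 17/5 × 5 mL/tsp = 34.0 mL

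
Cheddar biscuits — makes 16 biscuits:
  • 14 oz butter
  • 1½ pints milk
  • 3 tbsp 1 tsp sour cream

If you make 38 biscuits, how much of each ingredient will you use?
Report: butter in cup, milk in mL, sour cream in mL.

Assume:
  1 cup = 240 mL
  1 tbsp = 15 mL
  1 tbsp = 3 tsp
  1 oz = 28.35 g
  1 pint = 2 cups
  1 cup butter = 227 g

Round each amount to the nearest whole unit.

Scaling factor: 38/16 = 19/8 = 2.375.
butter: 14 oz × 19/8 × 28.35 g/oz ÷ 227 g/cup ≈ 4 cup
milk: 1.5 pint × 19/8 × 2 cup/pint × 240 mL/cup = 1710 mL
sour cream: (3 tbsp + 1 tsp = 10/3 tbsp) × 19/8 × 15 mL/tbsp ≈ 119 mL

butter: 4 cup; milk: 1710 mL; sour cream: 119 mL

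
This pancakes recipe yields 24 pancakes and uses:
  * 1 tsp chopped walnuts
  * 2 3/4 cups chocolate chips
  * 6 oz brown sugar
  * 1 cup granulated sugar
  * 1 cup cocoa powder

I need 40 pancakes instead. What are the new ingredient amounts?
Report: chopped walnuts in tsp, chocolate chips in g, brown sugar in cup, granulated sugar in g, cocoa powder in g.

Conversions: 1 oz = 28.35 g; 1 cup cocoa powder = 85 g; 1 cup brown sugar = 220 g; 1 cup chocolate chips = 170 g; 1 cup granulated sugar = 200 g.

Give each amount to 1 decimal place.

chopped walnuts: 1.7 tsp; chocolate chips: 779.2 g; brown sugar: 1.3 cup; granulated sugar: 333.3 g; cocoa powder: 141.7 g

Scaling factor: 40/24 = 5/3.
chopped walnuts: 1 tsp × 5/3 ≈ 1.7 tsp
chocolate chips: 2.75 cup × 5/3 × 170 g/cup ≈ 779.2 g
brown sugar: 6 oz × 5/3 × 28.35 g/oz ÷ 220 g/cup ≈ 1.3 cup
granulated sugar: 1 cup × 5/3 × 200 g/cup ≈ 333.3 g
cocoa powder: 1 cup × 5/3 × 85 g/cup ≈ 141.7 g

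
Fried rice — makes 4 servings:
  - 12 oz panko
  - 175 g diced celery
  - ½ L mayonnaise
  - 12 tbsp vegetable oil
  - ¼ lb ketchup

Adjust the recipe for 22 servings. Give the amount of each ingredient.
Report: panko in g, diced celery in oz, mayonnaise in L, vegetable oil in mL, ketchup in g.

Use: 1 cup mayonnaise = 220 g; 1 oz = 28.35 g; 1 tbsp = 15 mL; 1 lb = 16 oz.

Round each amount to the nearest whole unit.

panko: 1871 g; diced celery: 34 oz; mayonnaise: 3 L; vegetable oil: 990 mL; ketchup: 624 g

Scaling factor: 22/4 = 11/2 = 5.5.
panko: 12 oz × 11/2 × 28.35 g/oz ≈ 1871 g
diced celery: 175 g × 11/2 ÷ 28.35 g/oz ≈ 34 oz
mayonnaise: 0.5 L × 11/2 ≈ 3 L
vegetable oil: 12 tbsp × 11/2 × 15 mL/tbsp = 990 mL
ketchup: 0.25 lb × 11/2 × 16 oz/lb × 28.35 g/oz ≈ 624 g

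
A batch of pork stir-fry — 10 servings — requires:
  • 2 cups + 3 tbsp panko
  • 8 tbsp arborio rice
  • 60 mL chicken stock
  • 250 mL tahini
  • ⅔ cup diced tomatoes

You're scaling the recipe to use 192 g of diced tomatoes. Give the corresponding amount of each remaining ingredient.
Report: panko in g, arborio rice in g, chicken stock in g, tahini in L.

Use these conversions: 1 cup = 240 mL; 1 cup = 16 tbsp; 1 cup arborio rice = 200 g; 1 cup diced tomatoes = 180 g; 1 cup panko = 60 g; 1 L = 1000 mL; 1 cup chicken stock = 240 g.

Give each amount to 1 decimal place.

The original recipe has 120 g of diced tomatoes, so the scaling factor is 192 ÷ 120 = 8/5 = 1.6.
panko: (2 cup + 3 tbsp = 2.1875 cup) × 8/5 × 60 g/cup = 210.0 g
arborio rice: 8 tbsp × 8/5 ÷ 16 tbsp/cup × 200 g/cup = 160.0 g
chicken stock: 60 mL × 8/5 ÷ 240 mL/cup × 240 g/cup = 96.0 g
tahini: 250 mL × 8/5 ÷ 1000 mL/L = 0.4 L

panko: 210.0 g; arborio rice: 160.0 g; chicken stock: 96.0 g; tahini: 0.4 L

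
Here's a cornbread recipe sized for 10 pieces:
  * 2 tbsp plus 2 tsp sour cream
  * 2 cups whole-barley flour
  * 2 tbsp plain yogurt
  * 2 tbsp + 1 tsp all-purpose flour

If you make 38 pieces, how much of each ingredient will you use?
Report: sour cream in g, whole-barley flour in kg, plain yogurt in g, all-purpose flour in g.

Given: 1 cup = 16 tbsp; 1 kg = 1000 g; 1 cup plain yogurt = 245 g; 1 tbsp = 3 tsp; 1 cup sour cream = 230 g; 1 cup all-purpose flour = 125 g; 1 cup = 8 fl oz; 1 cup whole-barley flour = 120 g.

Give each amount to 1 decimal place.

Scaling factor: 38/10 = 19/5 = 3.8.
sour cream: (2 tbsp + 2 tsp = 8/3 tbsp) × 19/5 ÷ 16 tbsp/cup × 230 g/cup ≈ 145.7 g
whole-barley flour: 2 cup × 19/5 × 120 g/cup ÷ 1000 g/kg ≈ 0.9 kg
plain yogurt: 2 tbsp × 19/5 ÷ 16 tbsp/cup × 245 g/cup ≈ 116.4 g
all-purpose flour: (2 tbsp + 1 tsp = 7/3 tbsp) × 19/5 ÷ 16 tbsp/cup × 125 g/cup ≈ 69.3 g

sour cream: 145.7 g; whole-barley flour: 0.9 kg; plain yogurt: 116.4 g; all-purpose flour: 69.3 g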